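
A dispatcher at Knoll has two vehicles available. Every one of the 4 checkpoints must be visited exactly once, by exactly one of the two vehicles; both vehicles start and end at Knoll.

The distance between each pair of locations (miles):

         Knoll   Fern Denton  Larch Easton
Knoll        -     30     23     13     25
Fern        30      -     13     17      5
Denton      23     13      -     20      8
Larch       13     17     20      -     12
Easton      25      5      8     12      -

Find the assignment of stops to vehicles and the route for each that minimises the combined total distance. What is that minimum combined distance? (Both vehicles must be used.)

Minimum combined distance: 92 miles.

Try each way of splitting the stops between the two vehicles (each non-empty) and, for each split, find the best tour for each vehicle:
  {Fern} + {Denton, Larch, Easton}: 60 + 56 = 116
  {Denton} + {Fern, Larch, Easton}: 46 + 60 = 106
  {Fern, Denton} + {Larch, Easton}: 66 + 50 = 116
  {Larch} + {Fern, Denton, Easton}: 26 + 66 = 92
  {Fern, Larch} + {Denton, Easton}: 60 + 56 = 116
  {Denton, Larch} + {Fern, Easton}: 56 + 60 = 116
  … (7 splits in total)
Best: vehicle 1 Knoll → Larch → Knoll = 26; vehicle 2 Knoll → Fern → Easton → Denton → Knoll = 66; combined 92.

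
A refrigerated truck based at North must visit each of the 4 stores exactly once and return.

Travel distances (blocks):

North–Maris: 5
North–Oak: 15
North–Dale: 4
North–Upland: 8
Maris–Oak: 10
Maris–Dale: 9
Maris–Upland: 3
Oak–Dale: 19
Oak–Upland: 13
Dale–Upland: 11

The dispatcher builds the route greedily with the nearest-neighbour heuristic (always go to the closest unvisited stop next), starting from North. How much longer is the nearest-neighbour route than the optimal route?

The nearest-neighbour route is 1 blocks longer than optimal.

North: Dale=4, Maris=5, Upland=8, Oak=15 ⇒ Dale
Dale: Maris=9, Upland=11, Oak=19 ⇒ Maris
Maris: Upland=3, Oak=10 ⇒ Upland
Upland: Oak=13 ⇒ Oak
NN route North → Dale → Maris → Upland → Oak → North costs 44.
Optimal: North → Maris → Oak → Upland → Dale → North costs 43 (by enumerating all 12 distinct tours).
Excess = 44 − 43 = 1.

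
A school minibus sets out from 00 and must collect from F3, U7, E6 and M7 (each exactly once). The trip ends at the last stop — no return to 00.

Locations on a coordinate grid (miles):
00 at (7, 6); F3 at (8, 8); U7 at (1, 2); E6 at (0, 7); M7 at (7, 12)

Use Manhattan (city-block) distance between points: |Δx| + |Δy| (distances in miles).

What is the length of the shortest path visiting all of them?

26 miles — the minimum one-way total.

There are 4! = 24 possible orderings.
00→F3→U7→E6→M7: 3+13+6+12 = 34
00→F3→U7→M7→E6: 3+13+16+12 = 44
00→F3→E6→U7→M7: 3+9+6+16 = 34
00→F3→E6→M7→U7: 3+9+12+16 = 40
00→F3→M7→U7→E6: 3+5+16+6 = 30
00→F3→M7→E6→U7: 3+5+12+6 = 26
00→U7→F3→E6→M7: 10+13+9+12 = 44
00→U7→F3→M7→E6: 10+13+5+12 = 40
00→U7→E6→F3→M7: 10+6+9+5 = 30
00→U7→E6→M7→F3: 10+6+12+5 = 33
00→U7→M7→F3→E6: 10+16+5+9 = 40
00→U7→M7→E6→F3: 10+16+12+9 = 47
00→E6→F3→U7→M7: 8+9+13+16 = 46
00→E6→F3→M7→U7: 8+9+5+16 = 38
… (10 more)
The minimum is 26.
One shortest path: 00 → F3 → M7 → E6 → U7.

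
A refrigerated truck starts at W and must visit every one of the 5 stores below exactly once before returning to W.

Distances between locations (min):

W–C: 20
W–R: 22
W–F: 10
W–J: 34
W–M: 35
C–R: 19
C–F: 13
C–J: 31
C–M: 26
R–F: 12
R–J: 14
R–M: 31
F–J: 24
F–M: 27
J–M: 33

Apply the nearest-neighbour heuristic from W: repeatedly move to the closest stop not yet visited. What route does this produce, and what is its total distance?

At W the remaining stops are F 10, C 20, R 22, J 34, M 35; go to F.
At F the remaining stops are R 12, C 13, J 24, M 27; go to R.
At R the remaining stops are J 14, C 19, M 31; go to J.
At J the remaining stops are C 31, M 33; go to C.
At C the remaining stops are M 26; go to M.
Return M→W: 35.
Total = 10 + 12 + 14 + 31 + 26 + 35 = 128.

128 min along W → F → R → J → C → M → W.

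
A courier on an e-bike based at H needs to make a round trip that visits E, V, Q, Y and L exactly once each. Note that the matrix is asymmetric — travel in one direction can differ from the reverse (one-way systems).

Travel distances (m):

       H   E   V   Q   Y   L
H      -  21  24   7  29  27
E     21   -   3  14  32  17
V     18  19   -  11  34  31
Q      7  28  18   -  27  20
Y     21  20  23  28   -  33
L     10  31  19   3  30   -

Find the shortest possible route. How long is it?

H - E - V - Q - Y - L - H: 21+3+11+27+33+10 = 105
H - E - V - Q - L - Y - H: 21+3+11+20+30+21 = 106
H - E - V - Y - Q - L - H: 21+3+34+28+20+10 = 116
H - E - V - Y - L - Q - H: 21+3+34+33+3+7 = 101
H - E - V - L - Q - Y - H: 21+3+31+3+27+21 = 106
H - E - V - L - Y - Q - H: 21+3+31+30+28+7 = 120
H - E - Q - V - Y - L - H: 21+14+18+34+33+10 = 130
H - E - Q - V - L - Y - H: 21+14+18+31+30+21 = 135
H - E - Q - Y - V - L - H: 21+14+27+23+31+10 = 126
H - E - Q - Y - L - V - H: 21+14+27+33+19+18 = 132
H - E - Q - L - V - Y - H: 21+14+20+19+34+21 = 129
H - E - Q - L - Y - V - H: 21+14+20+30+23+18 = 126
H - E - Y - V - Q - L - H: 21+32+23+11+20+10 = 117
H - E - Y - V - L - Q - H: 21+32+23+31+3+7 = 117
… (106 more)
H - Y - E - V - Q - L - H: 29+20+3+11+20+10 = 93  ← best
The minimum is 93.
One optimal route: H → Y → E → V → Q → L → H.

93 m — the shortest possible round trip.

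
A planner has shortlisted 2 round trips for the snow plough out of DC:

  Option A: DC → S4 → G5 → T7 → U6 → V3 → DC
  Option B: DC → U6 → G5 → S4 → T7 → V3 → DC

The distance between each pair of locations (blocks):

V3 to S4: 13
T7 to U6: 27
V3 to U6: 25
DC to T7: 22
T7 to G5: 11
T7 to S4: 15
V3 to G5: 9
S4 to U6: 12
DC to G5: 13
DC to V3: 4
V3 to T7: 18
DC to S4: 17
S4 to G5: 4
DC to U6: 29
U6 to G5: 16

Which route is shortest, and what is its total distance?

86 blocks — Option B is the shortest.

Option A: 17 + 4 + 11 + 27 + 25 + 4 = 88
Option B: 29 + 16 + 4 + 15 + 18 + 4 = 86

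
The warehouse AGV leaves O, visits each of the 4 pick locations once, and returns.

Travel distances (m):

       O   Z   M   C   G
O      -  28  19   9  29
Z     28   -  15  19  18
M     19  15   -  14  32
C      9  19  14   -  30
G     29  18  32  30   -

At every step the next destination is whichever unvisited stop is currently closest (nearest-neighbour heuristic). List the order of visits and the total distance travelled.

At O the remaining stops are C 9, M 19, Z 28, G 29; go to C.
At C the remaining stops are M 14, Z 19, G 30; go to M.
At M the remaining stops are Z 15, G 32; go to Z.
At Z the remaining stops are G 18; go to G.
Return G→O: 29.
Total = 9 + 14 + 15 + 18 + 29 = 85.

Total distance 85 m via the nearest-neighbour route O → C → M → Z → G → O.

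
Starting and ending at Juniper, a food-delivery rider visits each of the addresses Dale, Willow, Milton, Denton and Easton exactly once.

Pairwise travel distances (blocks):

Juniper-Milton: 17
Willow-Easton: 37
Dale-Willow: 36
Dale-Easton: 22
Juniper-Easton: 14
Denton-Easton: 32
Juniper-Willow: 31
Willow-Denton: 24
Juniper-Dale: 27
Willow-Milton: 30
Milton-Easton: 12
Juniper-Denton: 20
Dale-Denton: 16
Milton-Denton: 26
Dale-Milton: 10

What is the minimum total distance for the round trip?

Minimum total distance: 107 blocks.

With 5 stops there are 5!/2 = 60 distinct round trips (a route and its reverse cost the same).
Juniper-Dale-Willow-Milton-Denton-Easton-Juniper: 27+36+30+26+32+14 = 165
Juniper-Dale-Willow-Milton-Easton-Denton-Juniper: 27+36+30+12+32+20 = 157
Juniper-Dale-Willow-Denton-Milton-Easton-Juniper: 27+36+24+26+12+14 = 139
Juniper-Dale-Willow-Denton-Easton-Milton-Juniper: 27+36+24+32+12+17 = 148
Juniper-Dale-Willow-Easton-Milton-Denton-Juniper: 27+36+37+12+26+20 = 158
Juniper-Dale-Willow-Easton-Denton-Milton-Juniper: 27+36+37+32+26+17 = 175
Juniper-Dale-Milton-Willow-Denton-Easton-Juniper: 27+10+30+24+32+14 = 137
Juniper-Dale-Milton-Willow-Easton-Denton-Juniper: 27+10+30+37+32+20 = 156
Juniper-Dale-Milton-Denton-Willow-Easton-Juniper: 27+10+26+24+37+14 = 138
Juniper-Dale-Milton-Denton-Easton-Willow-Juniper: 27+10+26+32+37+31 = 163
Juniper-Dale-Milton-Easton-Willow-Denton-Juniper: 27+10+12+37+24+20 = 130
Juniper-Dale-Milton-Easton-Denton-Willow-Juniper: 27+10+12+32+24+31 = 136
Juniper-Dale-Denton-Willow-Milton-Easton-Juniper: 27+16+24+30+12+14 = 123
Juniper-Dale-Denton-Willow-Easton-Milton-Juniper: 27+16+24+37+12+17 = 133
… (46 more)
Juniper-Willow-Denton-Dale-Milton-Easton-Juniper: 31+24+16+10+12+14 = 107  ← best
The minimum is 107.
One optimal route: Juniper → Willow → Denton → Dale → Milton → Easton → Juniper (or its reverse).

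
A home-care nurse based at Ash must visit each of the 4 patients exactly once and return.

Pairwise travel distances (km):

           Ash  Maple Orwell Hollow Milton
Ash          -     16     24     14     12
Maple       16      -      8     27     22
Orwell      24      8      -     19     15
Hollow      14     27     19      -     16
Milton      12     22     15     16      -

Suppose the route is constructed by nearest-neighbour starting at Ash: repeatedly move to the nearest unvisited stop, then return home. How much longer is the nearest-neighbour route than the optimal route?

Ash: Milton=12, Hollow=14, Maple=16, Orwell=24 ⇒ Milton
Milton: Orwell=15, Hollow=16, Maple=22 ⇒ Orwell
Orwell: Maple=8, Hollow=19 ⇒ Maple
Maple: Hollow=27 ⇒ Hollow
NN route Ash → Milton → Orwell → Maple → Hollow → Ash costs 76.
Optimal: Ash → Maple → Orwell → Milton → Hollow → Ash costs 69 (by enumerating all 12 distinct tours).
Excess = 76 − 69 = 7.

7 km longer than the optimal tour.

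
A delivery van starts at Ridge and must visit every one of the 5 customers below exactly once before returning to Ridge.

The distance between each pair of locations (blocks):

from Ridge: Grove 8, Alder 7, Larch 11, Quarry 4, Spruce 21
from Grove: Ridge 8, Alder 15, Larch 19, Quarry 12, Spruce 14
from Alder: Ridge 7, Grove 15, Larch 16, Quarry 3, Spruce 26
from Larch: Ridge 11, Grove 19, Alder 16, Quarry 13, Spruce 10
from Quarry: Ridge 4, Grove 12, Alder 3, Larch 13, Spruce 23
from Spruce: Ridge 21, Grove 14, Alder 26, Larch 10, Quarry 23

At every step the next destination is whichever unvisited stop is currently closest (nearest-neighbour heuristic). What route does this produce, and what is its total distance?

Nearest-neighbour total = 57 blocks; route Ridge → Quarry → Alder → Grove → Spruce → Larch → Ridge.

At Ridge the remaining stops are Quarry 4, Alder 7, Grove 8, Larch 11, Spruce 21; go to Quarry.
At Quarry the remaining stops are Alder 3, Grove 12, Larch 13, Spruce 23; go to Alder.
At Alder the remaining stops are Grove 15, Larch 16, Spruce 26; go to Grove.
At Grove the remaining stops are Spruce 14, Larch 19; go to Spruce.
At Spruce the remaining stops are Larch 10; go to Larch.
Return Larch→Ridge: 11.
Total = 4 + 3 + 15 + 14 + 10 + 11 = 57.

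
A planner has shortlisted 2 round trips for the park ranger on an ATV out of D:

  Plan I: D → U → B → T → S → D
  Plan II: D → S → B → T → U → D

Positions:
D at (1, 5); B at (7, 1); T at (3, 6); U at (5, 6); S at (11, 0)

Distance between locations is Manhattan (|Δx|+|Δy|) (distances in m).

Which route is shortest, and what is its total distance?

Plan I: 5 + 7 + 9 + 14 + 15 = 50
Plan II: 15 + 5 + 9 + 2 + 5 = 36

36 m — Plan II is the shortest.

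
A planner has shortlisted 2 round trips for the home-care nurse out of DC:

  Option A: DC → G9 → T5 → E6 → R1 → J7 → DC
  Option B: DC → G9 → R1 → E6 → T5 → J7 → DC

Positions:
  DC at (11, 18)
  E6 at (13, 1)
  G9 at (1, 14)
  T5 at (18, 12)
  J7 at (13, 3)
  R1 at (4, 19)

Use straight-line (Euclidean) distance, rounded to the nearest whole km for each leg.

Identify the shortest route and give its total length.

Option A: 11 + 17 + 12 + 20 + 18 + 15 = 93
Option B: 11 + 6 + 20 + 12 + 10 + 15 = 74

74 km — Option B is the shortest.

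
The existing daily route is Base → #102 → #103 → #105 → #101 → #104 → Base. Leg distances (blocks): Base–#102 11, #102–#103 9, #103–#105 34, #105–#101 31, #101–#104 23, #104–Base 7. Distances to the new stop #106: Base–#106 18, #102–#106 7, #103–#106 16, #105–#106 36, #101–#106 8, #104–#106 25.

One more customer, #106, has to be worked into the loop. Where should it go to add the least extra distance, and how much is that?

Insertion cost between consecutive stops i–j is d(i,#106) + d(#106,j) − d(i,j):
  between Base and #102: 18 + 7 − 11 = 14
  between #102 and #103: 7 + 16 − 9 = 14
  between #103 and #105: 16 + 36 − 34 = 18
  between #105 and #101: 36 + 8 − 31 = 13
  between #101 and #104: 8 + 25 − 23 = 10
  between #104 and Base: 25 + 18 − 7 = 36
Cheapest insertion is between #101 and #104, adding 10.
New total = 115 + 10 = 125.

Minimum extra distance: 10 blocks, inserting #106 between #101 and #104.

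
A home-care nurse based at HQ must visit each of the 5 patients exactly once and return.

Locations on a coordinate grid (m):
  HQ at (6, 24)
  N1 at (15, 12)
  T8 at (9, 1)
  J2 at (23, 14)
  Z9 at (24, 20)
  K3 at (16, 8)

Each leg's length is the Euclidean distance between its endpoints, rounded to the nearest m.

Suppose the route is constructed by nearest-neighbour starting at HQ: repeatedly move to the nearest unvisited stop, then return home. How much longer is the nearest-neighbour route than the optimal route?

The nearest-neighbour route is 12 m longer than optimal.

HQ: N1=15, Z9=18, K3=19, J2=20, T8=23 ⇒ N1
N1: K3=4, J2=8, Z9=12, T8=13 ⇒ K3
K3: J2=9, T8=10, Z9=14 ⇒ J2
J2: Z9=6, T8=19 ⇒ Z9
Z9: T8=24 ⇒ T8
NN route HQ → N1 → K3 → J2 → Z9 → T8 → HQ costs 81.
Optimal: HQ → T8 → K3 → N1 → J2 → Z9 → HQ costs 69 (by enumerating all 60 distinct tours).
Excess = 81 − 69 = 12.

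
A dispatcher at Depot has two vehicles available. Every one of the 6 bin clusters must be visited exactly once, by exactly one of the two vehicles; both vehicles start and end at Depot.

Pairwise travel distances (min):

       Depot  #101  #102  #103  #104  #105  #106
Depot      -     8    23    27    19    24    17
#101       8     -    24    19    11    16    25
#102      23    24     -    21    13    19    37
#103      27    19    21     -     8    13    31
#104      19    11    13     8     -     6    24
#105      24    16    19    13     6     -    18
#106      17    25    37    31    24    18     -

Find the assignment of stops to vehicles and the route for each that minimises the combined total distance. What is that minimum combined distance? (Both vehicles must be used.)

108 min — the smallest possible combined total.

Check every non-empty split of the stops between the two vehicles; for each half take its own optimal tour:
  {#101} + {#102, #103, #104, #105, #106}: 16 + 92 = 108
  {#102} + {#101, #103, #104, #105, #106}: 46 + 75 = 121
  {#101, #102} + {#103, #104, #105, #106}: 55 + 75 = 130
  {#103} + {#101, #102, #104, #105, #106}: 54 + 86 = 140
  {#101, #103} + {#102, #104, #105, #106}: 54 + 77 = 131
  {#102, #103} + {#101, #104, #105, #106}: 71 + 60 = 131
  … (31 splits in total)
Best: vehicle 1 Depot → #101 → Depot = 16; vehicle 2 Depot → #102 → #104 → #103 → #105 → #106 → Depot = 92; combined 108.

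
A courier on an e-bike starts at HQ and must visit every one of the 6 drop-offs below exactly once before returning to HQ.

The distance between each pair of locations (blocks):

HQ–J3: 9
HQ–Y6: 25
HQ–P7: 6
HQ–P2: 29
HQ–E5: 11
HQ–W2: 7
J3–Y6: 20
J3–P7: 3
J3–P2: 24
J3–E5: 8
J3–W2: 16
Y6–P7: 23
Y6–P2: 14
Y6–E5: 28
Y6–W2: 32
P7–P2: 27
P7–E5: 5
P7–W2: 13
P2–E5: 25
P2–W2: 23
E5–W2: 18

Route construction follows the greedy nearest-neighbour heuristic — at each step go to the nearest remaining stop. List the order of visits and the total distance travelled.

Total distance 97 blocks via the nearest-neighbour route HQ → P7 → J3 → E5 → W2 → P2 → Y6 → HQ.

At HQ the remaining stops are P7 6, W2 7, J3 9, E5 11, Y6 25, P2 29; go to P7.
At P7 the remaining stops are J3 3, E5 5, W2 13, Y6 23, P2 27; go to J3.
At J3 the remaining stops are E5 8, W2 16, Y6 20, P2 24; go to E5.
At E5 the remaining stops are W2 18, P2 25, Y6 28; go to W2.
At W2 the remaining stops are P2 23, Y6 32; go to P2.
At P2 the remaining stops are Y6 14; go to Y6.
Return Y6→HQ: 25.
Total = 6 + 3 + 8 + 18 + 23 + 14 + 25 = 97.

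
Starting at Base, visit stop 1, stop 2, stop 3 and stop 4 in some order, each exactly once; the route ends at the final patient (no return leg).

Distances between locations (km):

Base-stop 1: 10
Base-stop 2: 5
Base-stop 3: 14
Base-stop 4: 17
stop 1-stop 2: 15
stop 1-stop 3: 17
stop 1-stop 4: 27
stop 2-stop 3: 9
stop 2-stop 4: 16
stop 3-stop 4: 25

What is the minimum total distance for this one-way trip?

There are 4! = 24 possible orderings.
Base→stop 1→stop 2→stop 3→stop 4: 10+15+9+25 = 59
Base→stop 1→stop 2→stop 4→stop 3: 10+15+16+25 = 66
Base→stop 1→stop 3→stop 2→stop 4: 10+17+9+16 = 52
Base→stop 1→stop 3→stop 4→stop 2: 10+17+25+16 = 68
Base→stop 1→stop 4→stop 2→stop 3: 10+27+16+9 = 62
Base→stop 1→stop 4→stop 3→stop 2: 10+27+25+9 = 71
Base→stop 2→stop 1→stop 3→stop 4: 5+15+17+25 = 62
Base→stop 2→stop 1→stop 4→stop 3: 5+15+27+25 = 72
Base→stop 2→stop 3→stop 1→stop 4: 5+9+17+27 = 58
Base→stop 2→stop 3→stop 4→stop 1: 5+9+25+27 = 66
Base→stop 2→stop 4→stop 1→stop 3: 5+16+27+17 = 65
Base→stop 2→stop 4→stop 3→stop 1: 5+16+25+17 = 63
Base→stop 3→stop 1→stop 2→stop 4: 14+17+15+16 = 62
Base→stop 3→stop 1→stop 4→stop 2: 14+17+27+16 = 74
… (10 more)
The minimum is 52.
One shortest path: Base → stop 1 → stop 3 → stop 2 → stop 4.

Minimum one-way distance = 52 km.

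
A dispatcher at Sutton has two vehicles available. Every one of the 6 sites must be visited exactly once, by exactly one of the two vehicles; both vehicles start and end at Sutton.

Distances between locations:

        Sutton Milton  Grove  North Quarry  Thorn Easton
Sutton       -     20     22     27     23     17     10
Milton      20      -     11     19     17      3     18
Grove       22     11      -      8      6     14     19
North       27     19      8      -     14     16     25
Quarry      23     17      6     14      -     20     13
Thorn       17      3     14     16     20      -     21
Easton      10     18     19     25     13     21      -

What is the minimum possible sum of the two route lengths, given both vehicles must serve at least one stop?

Try each way of splitting the stops between the two vehicles (each non-empty) and, for each split, find the best tour for each vehicle:
  {Milton} + {Grove, North, Quarry, Thorn, Easton}: 40 + 70 = 110
  {Grove} + {Milton, North, Quarry, Thorn, Easton}: 44 + 76 = 120
  {Milton, Grove} + {North, Quarry, Thorn, Easton}: 53 + 70 = 123
  {North} + {Milton, Grove, Quarry, Thorn, Easton}: 54 + 60 = 114
  {Milton, North} + {Grove, Quarry, Thorn, Easton}: 66 + 60 = 126
  {Grove, North} + {Milton, Quarry, Thorn, Easton}: 57 + 60 = 117
  … (31 splits in total)
  {Milton, Grove, North, Quarry, Thorn} + {Easton}: 76 + 20 = 96  ← best
Best: vehicle 1 Sutton → Milton → Thorn → North → Grove → Quarry → Sutton = 76; vehicle 2 Sutton → Easton → Sutton = 20; combined 96.

96 — the smallest possible combined total.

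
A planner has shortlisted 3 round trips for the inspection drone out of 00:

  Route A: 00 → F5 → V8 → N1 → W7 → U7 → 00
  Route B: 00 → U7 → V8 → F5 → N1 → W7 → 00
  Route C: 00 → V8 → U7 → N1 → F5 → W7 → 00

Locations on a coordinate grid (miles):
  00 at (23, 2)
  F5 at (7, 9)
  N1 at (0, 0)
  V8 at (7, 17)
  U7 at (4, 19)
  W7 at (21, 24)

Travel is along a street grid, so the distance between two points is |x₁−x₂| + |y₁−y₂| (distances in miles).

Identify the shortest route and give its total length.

Route A: 23 + 8 + 24 + 45 + 22 + 36 = 158
Route B: 36 + 5 + 8 + 16 + 45 + 24 = 134
Route C: 31 + 5 + 23 + 16 + 29 + 24 = 128

128 miles — Route C is the shortest.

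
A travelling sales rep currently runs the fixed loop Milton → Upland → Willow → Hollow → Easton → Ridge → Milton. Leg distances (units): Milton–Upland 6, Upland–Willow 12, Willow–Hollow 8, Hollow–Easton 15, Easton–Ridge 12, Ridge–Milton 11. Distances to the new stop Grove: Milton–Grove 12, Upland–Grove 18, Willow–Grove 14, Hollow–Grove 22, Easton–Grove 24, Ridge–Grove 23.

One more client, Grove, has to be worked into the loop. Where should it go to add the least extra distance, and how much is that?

+20 — insert Grove between Upland and Willow.

Insertion cost between consecutive stops i–j is d(i,Grove) + d(Grove,j) − d(i,j):
  between Milton and Upland: 12 + 18 − 6 = 24
  between Upland and Willow: 18 + 14 − 12 = 20
  between Willow and Hollow: 14 + 22 − 8 = 28
  between Hollow and Easton: 22 + 24 − 15 = 31
  between Easton and Ridge: 24 + 23 − 12 = 35
  between Ridge and Milton: 23 + 12 − 11 = 24
Cheapest insertion is between Upland and Willow, adding 20.
New total = 64 + 20 = 84.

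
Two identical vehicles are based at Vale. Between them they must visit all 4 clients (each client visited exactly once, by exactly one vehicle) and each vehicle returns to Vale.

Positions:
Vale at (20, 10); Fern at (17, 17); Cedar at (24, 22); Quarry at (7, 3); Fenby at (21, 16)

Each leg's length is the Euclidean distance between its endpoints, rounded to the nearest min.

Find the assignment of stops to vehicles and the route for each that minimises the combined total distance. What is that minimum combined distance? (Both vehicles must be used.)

There are 2^3 − 1 = 7 ways to divide the 4 stops into two non-empty groups. For each, the best each vehicle can do is its own shortest tour through its group:
  {Fern} + {Cedar, Quarry, Fenby}: 16 + 53 = 69
  {Cedar} + {Fern, Quarry, Fenby}: 26 + 42 = 68
  {Fern, Cedar} + {Quarry, Fenby}: 30 + 40 = 70
  {Quarry} + {Fern, Cedar, Fenby}: 30 + 30 = 60
  {Fern, Quarry} + {Cedar, Fenby}: 40 + 26 = 66
  {Cedar, Quarry} + {Fern, Fenby}: 53 + 18 = 71
  … (7 splits in total)
Best: vehicle 1 Vale → Quarry → Vale = 30; vehicle 2 Vale → Fern → Cedar → Fenby → Vale = 30; combined 60.

60 min — the smallest possible combined total.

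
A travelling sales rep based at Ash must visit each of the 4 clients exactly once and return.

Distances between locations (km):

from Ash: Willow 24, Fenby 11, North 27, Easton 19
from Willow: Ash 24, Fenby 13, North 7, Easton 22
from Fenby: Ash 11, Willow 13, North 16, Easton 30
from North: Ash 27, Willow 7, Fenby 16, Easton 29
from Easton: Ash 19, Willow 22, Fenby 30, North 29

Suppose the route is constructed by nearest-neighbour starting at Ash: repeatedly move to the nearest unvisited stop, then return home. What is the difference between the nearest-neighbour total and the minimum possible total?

Ash: Fenby=11, Easton=19, Willow=24, North=27 ⇒ Fenby
Fenby: Willow=13, North=16, Easton=30 ⇒ Willow
Willow: North=7, Easton=22 ⇒ North
North: Easton=29 ⇒ Easton
NN route Ash → Fenby → Willow → North → Easton → Ash costs 79.
Optimal: Ash → Fenby → North → Willow → Easton → Ash costs 75 (by enumerating all 12 distinct tours).
Excess = 79 − 75 = 4.

4 km longer than the optimal tour.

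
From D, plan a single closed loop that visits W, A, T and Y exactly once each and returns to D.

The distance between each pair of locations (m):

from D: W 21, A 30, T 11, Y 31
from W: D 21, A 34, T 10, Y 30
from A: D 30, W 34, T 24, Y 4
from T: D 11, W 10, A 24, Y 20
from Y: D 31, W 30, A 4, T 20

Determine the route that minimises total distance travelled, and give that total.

Minimum total distance: 85 m.

With 4 stops there are 4!/2 = 12 distinct round trips (a route and its reverse cost the same).
D→W→A→T→Y→D: 21+34+24+20+31 = 130
D→W→A→Y→T→D: 21+34+4+20+11 = 90
D→W→T→A→Y→D: 21+10+24+4+31 = 90
D→W→T→Y→A→D: 21+10+20+4+30 = 85
D→W→Y→A→T→D: 21+30+4+24+11 = 90
D→W→Y→T→A→D: 21+30+20+24+30 = 125
D→A→W→T→Y→D: 30+34+10+20+31 = 125
D→A→W→Y→T→D: 30+34+30+20+11 = 125
D→A→T→W→Y→D: 30+24+10+30+31 = 125
D→A→Y→W→T→D: 30+4+30+10+11 = 85
D→T→W→A→Y→D: 11+10+34+4+31 = 90
D→T→A→W→Y→D: 11+24+34+30+31 = 130
The minimum is 85.
One optimal route: D → W → T → Y → A → D (or its reverse).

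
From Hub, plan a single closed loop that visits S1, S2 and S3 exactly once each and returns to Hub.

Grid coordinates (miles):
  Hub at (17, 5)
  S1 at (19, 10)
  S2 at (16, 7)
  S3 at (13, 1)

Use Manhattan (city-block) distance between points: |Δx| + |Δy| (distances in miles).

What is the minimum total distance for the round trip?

30 miles — the shortest possible round trip.

With 3 stops there are 3!/2 = 3 distinct round trips (a route and its reverse cost the same).
Hub→S1→S2→S3→Hub: 7+6+9+8 = 30
Hub→S1→S3→S2→Hub: 7+15+9+3 = 34
Hub→S2→S1→S3→Hub: 3+6+15+8 = 32
The minimum is 30.
One optimal route: Hub → S1 → S2 → S3 → Hub (or its reverse).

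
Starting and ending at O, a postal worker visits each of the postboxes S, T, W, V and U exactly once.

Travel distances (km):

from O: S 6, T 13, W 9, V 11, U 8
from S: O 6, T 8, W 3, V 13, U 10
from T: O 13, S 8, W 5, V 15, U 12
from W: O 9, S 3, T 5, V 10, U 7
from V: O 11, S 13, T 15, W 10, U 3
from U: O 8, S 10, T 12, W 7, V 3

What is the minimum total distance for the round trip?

There are 60 distinct closed tours to check (reversals are equivalent).
O→S→T→W→V→U→O: 6+8+5+10+3+8 = 40
O→S→T→W→U→V→O: 6+8+5+7+3+11 = 40
O→S→T→V→W→U→O: 6+8+15+10+7+8 = 54
O→S→T→V→U→W→O: 6+8+15+3+7+9 = 48
O→S→T→U→W→V→O: 6+8+12+7+10+11 = 54
O→S→T→U→V→W→O: 6+8+12+3+10+9 = 48
O→S→W→T→V→U→O: 6+3+5+15+3+8 = 40
O→S→W→T→U→V→O: 6+3+5+12+3+11 = 40
O→S→W→V→T→U→O: 6+3+10+15+12+8 = 54
O→S→W→V→U→T→O: 6+3+10+3+12+13 = 47
O→S→W→U→T→V→O: 6+3+7+12+15+11 = 54
O→S→W→U→V→T→O: 6+3+7+3+15+13 = 47
O→S→V→T→W→U→O: 6+13+15+5+7+8 = 54
O→S→V→T→U→W→O: 6+13+15+12+7+9 = 62
… (46 more)
The minimum is 40.
One optimal route: O → S → T → W → V → U → O (or its reverse).

Shortest round trip = 40 km.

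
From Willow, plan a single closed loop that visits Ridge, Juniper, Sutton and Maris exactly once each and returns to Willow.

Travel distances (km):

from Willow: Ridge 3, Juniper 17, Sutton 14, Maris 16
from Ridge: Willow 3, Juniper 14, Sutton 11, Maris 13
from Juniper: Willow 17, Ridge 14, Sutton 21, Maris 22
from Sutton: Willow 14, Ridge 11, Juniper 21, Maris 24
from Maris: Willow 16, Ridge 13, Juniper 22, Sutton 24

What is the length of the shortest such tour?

There are 12 distinct closed tours to check (reversals are equivalent).
Willow→Ridge→Juniper→Sutton→Maris→Willow: 3+14+21+24+16 = 78
Willow→Ridge→Juniper→Maris→Sutton→Willow: 3+14+22+24+14 = 77
Willow→Ridge→Sutton→Juniper→Maris→Willow: 3+11+21+22+16 = 73
Willow→Ridge→Sutton→Maris→Juniper→Willow: 3+11+24+22+17 = 77
Willow→Ridge→Maris→Juniper→Sutton→Willow: 3+13+22+21+14 = 73
Willow→Ridge→Maris→Sutton→Juniper→Willow: 3+13+24+21+17 = 78
Willow→Juniper→Ridge→Sutton→Maris→Willow: 17+14+11+24+16 = 82
Willow→Juniper→Ridge→Maris→Sutton→Willow: 17+14+13+24+14 = 82
Willow→Juniper→Sutton→Ridge→Maris→Willow: 17+21+11+13+16 = 78
Willow→Juniper→Maris→Ridge→Sutton→Willow: 17+22+13+11+14 = 77
Willow→Sutton→Ridge→Juniper→Maris→Willow: 14+11+14+22+16 = 77
Willow→Sutton→Juniper→Ridge→Maris→Willow: 14+21+14+13+16 = 78
The minimum is 73.
One optimal route: Willow → Ridge → Sutton → Juniper → Maris → Willow (or its reverse).

73 km — the shortest possible round trip.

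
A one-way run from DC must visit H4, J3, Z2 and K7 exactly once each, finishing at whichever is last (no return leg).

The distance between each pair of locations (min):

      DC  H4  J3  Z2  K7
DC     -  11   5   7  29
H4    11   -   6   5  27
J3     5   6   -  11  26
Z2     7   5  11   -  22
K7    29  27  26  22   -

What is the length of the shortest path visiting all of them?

Shortest open route: 38 min.

There are 4! = 24 possible orderings.
DC - H4 - J3 - Z2 - K7: 11+6+11+22 = 50
DC - H4 - J3 - K7 - Z2: 11+6+26+22 = 65
DC - H4 - Z2 - J3 - K7: 11+5+11+26 = 53
DC - H4 - Z2 - K7 - J3: 11+5+22+26 = 64
DC - H4 - K7 - J3 - Z2: 11+27+26+11 = 75
DC - H4 - K7 - Z2 - J3: 11+27+22+11 = 71
DC - J3 - H4 - Z2 - K7: 5+6+5+22 = 38
DC - J3 - H4 - K7 - Z2: 5+6+27+22 = 60
DC - J3 - Z2 - H4 - K7: 5+11+5+27 = 48
DC - J3 - Z2 - K7 - H4: 5+11+22+27 = 65
DC - J3 - K7 - H4 - Z2: 5+26+27+5 = 63
DC - J3 - K7 - Z2 - H4: 5+26+22+5 = 58
DC - Z2 - H4 - J3 - K7: 7+5+6+26 = 44
DC - Z2 - H4 - K7 - J3: 7+5+27+26 = 65
… (10 more)
The minimum is 38.
One shortest path: DC → J3 → H4 → Z2 → K7.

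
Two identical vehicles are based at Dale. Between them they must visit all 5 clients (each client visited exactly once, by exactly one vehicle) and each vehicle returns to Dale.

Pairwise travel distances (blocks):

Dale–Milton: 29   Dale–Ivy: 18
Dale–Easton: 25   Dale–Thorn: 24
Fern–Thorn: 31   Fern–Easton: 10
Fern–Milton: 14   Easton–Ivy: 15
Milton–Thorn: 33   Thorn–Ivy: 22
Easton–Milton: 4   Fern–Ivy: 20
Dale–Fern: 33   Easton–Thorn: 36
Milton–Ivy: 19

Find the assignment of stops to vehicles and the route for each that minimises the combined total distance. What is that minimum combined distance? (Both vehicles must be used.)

Minimum combined distance: 129 blocks.

Check every non-empty split of the stops between the two vehicles; for each half take its own optimal tour:
  {Fern} + {Easton, Milton, Thorn, Ivy}: 66 + 94 = 160
  {Easton} + {Fern, Milton, Thorn, Ivy}: 50 + 106 = 156
  {Fern, Easton} + {Milton, Thorn, Ivy}: 68 + 94 = 162
  {Milton} + {Fern, Easton, Thorn, Ivy}: 58 + 98 = 156
  {Fern, Milton} + {Easton, Thorn, Ivy}: 76 + 86 = 162
  {Easton, Milton} + {Fern, Thorn, Ivy}: 58 + 93 = 151
  … (15 splits in total)
  {Thorn} + {Fern, Easton, Milton, Ivy}: 48 + 81 = 129  ← best
Best: vehicle 1 Dale → Thorn → Dale = 48; vehicle 2 Dale → Easton → Milton → Fern → Ivy → Dale = 81; combined 129.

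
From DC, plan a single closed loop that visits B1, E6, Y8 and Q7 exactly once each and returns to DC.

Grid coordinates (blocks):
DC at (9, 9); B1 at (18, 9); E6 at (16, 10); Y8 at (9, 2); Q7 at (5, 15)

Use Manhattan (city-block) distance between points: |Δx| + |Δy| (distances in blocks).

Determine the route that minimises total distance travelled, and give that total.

There are 12 distinct closed tours to check (reversals are equivalent).
DC - B1 - E6 - Y8 - Q7 - DC: 9+3+15+17+10 = 54
DC - B1 - E6 - Q7 - Y8 - DC: 9+3+16+17+7 = 52
DC - B1 - Y8 - E6 - Q7 - DC: 9+16+15+16+10 = 66
DC - B1 - Y8 - Q7 - E6 - DC: 9+16+17+16+8 = 66
DC - B1 - Q7 - E6 - Y8 - DC: 9+19+16+15+7 = 66
DC - B1 - Q7 - Y8 - E6 - DC: 9+19+17+15+8 = 68
DC - E6 - B1 - Y8 - Q7 - DC: 8+3+16+17+10 = 54
DC - E6 - B1 - Q7 - Y8 - DC: 8+3+19+17+7 = 54
DC - E6 - Y8 - B1 - Q7 - DC: 8+15+16+19+10 = 68
DC - E6 - Q7 - B1 - Y8 - DC: 8+16+19+16+7 = 66
DC - Y8 - B1 - E6 - Q7 - DC: 7+16+3+16+10 = 52
DC - Y8 - E6 - B1 - Q7 - DC: 7+15+3+19+10 = 54
The minimum is 52.
One optimal route: DC → B1 → E6 → Q7 → Y8 → DC (or its reverse).

Shortest round trip = 52 blocks.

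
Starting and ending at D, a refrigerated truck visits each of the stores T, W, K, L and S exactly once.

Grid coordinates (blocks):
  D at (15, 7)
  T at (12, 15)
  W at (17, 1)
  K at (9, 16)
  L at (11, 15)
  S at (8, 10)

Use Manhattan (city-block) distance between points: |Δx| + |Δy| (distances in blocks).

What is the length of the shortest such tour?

With 5 stops there are 5!/2 = 60 distinct round trips (a route and its reverse cost the same).
D-T-W-K-L-S-D: 11+19+23+3+8+10 = 74
D-T-W-K-S-L-D: 11+19+23+7+8+12 = 80
D-T-W-L-K-S-D: 11+19+20+3+7+10 = 70
D-T-W-L-S-K-D: 11+19+20+8+7+15 = 80
D-T-W-S-K-L-D: 11+19+18+7+3+12 = 70
D-T-W-S-L-K-D: 11+19+18+8+3+15 = 74
D-T-K-W-L-S-D: 11+4+23+20+8+10 = 76
D-T-K-W-S-L-D: 11+4+23+18+8+12 = 76
D-T-K-L-W-S-D: 11+4+3+20+18+10 = 66
D-T-K-L-S-W-D: 11+4+3+8+18+8 = 52
D-T-K-S-W-L-D: 11+4+7+18+20+12 = 72
D-T-K-S-L-W-D: 11+4+7+8+20+8 = 58
D-T-L-W-K-S-D: 11+1+20+23+7+10 = 72
D-T-L-W-S-K-D: 11+1+20+18+7+15 = 72
… (46 more)
D-T-L-K-S-W-D: 11+1+3+7+18+8 = 48  ← best
The minimum is 48.
One optimal route: D → T → L → K → S → W → D (or its reverse).

48 blocks — the shortest possible round trip.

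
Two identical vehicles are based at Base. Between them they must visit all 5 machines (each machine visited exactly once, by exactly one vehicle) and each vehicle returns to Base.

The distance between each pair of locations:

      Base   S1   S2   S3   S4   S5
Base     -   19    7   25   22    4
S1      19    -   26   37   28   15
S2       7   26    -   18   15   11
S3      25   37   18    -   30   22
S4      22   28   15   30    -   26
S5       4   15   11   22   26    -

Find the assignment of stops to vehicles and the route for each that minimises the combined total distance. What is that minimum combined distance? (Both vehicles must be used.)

Try each way of splitting the stops between the two vehicles (each non-empty) and, for each split, find the best tour for each vehicle:
  {S1} + {S2, S3, S4, S5}: 38 + 78 = 116
  {S2} + {S1, S3, S4, S5}: 14 + 102 = 116
  {S1, S2} + {S3, S4, S5}: 52 + 78 = 130
  {S3} + {S1, S2, S4, S5}: 50 + 69 = 119
  {S1, S3} + {S2, S4, S5}: 81 + 52 = 133
  {S2, S3} + {S1, S4, S5}: 50 + 69 = 119
  … (15 splits in total)
  {S1, S2, S3, S4} + {S5}: 102 + 8 = 110  ← best
Best: vehicle 1 Base → S1 → S4 → S3 → S2 → Base = 102; vehicle 2 Base → S5 → Base = 8; combined 110.

Minimum combined distance: 110.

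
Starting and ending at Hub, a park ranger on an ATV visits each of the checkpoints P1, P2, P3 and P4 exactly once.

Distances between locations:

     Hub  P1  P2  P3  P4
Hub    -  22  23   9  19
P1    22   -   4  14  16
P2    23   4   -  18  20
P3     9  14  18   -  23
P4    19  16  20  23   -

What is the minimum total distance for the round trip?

Minimum total distance: 66.

There are 12 distinct closed tours to check (reversals are equivalent).
Hub → P1 → P2 → P3 → P4 → Hub: 22+4+18+23+19 = 86
Hub → P1 → P2 → P4 → P3 → Hub: 22+4+20+23+9 = 78
Hub → P1 → P3 → P2 → P4 → Hub: 22+14+18+20+19 = 93
Hub → P1 → P3 → P4 → P2 → Hub: 22+14+23+20+23 = 102
Hub → P1 → P4 → P2 → P3 → Hub: 22+16+20+18+9 = 85
Hub → P1 → P4 → P3 → P2 → Hub: 22+16+23+18+23 = 102
Hub → P2 → P1 → P3 → P4 → Hub: 23+4+14+23+19 = 83
Hub → P2 → P1 → P4 → P3 → Hub: 23+4+16+23+9 = 75
Hub → P2 → P3 → P1 → P4 → Hub: 23+18+14+16+19 = 90
Hub → P2 → P4 → P1 → P3 → Hub: 23+20+16+14+9 = 82
Hub → P3 → P1 → P2 → P4 → Hub: 9+14+4+20+19 = 66
Hub → P3 → P2 → P1 → P4 → Hub: 9+18+4+16+19 = 66
The minimum is 66.
One optimal route: Hub → P3 → P1 → P2 → P4 → Hub (or its reverse).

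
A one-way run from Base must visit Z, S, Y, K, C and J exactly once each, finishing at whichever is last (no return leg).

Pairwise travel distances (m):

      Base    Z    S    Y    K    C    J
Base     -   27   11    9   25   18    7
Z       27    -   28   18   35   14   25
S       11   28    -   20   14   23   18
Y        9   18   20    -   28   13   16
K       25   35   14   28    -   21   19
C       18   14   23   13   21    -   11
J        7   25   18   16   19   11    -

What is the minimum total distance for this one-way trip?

There are 6! = 720 possible orderings.
Base → Z → S → Y → K → C → J: 27+28+20+28+21+11 = 135
Base → Z → S → Y → K → J → C: 27+28+20+28+19+11 = 133
Base → Z → S → Y → C → K → J: 27+28+20+13+21+19 = 128
Base → Z → S → Y → C → J → K: 27+28+20+13+11+19 = 118
Base → Z → S → Y → J → K → C: 27+28+20+16+19+21 = 131
Base → Z → S → Y → J → C → K: 27+28+20+16+11+21 = 123
Base → Z → S → K → Y → C → J: 27+28+14+28+13+11 = 121
Base → Z → S → K → Y → J → C: 27+28+14+28+16+11 = 124
… (712 more)
Base → Y → Z → C → J → S → K: 9+18+14+11+18+14 = 84  ← best
The minimum is 84.
One shortest path: Base → Y → Z → C → J → S → K.

Shortest open route: 84 m.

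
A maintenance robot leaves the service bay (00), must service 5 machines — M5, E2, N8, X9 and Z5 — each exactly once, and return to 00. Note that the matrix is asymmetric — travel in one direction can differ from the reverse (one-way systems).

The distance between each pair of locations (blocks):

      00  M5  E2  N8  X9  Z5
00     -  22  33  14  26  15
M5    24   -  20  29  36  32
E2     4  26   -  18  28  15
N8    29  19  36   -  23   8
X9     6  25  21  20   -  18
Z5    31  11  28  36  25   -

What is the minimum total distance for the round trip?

87 blocks — the shortest possible round trip.

00-M5-E2-N8-X9-Z5-00: 22+20+18+23+18+31 = 132
00-M5-E2-N8-Z5-X9-00: 22+20+18+8+25+6 = 99
00-M5-E2-X9-N8-Z5-00: 22+20+28+20+8+31 = 129
00-M5-E2-X9-Z5-N8-00: 22+20+28+18+36+29 = 153
00-M5-E2-Z5-N8-X9-00: 22+20+15+36+23+6 = 122
00-M5-E2-Z5-X9-N8-00: 22+20+15+25+20+29 = 131
00-M5-N8-E2-X9-Z5-00: 22+29+36+28+18+31 = 164
00-M5-N8-E2-Z5-X9-00: 22+29+36+15+25+6 = 133
00-M5-N8-X9-E2-Z5-00: 22+29+23+21+15+31 = 141
00-M5-N8-X9-Z5-E2-00: 22+29+23+18+28+4 = 124
00-M5-N8-Z5-E2-X9-00: 22+29+8+28+28+6 = 121
00-M5-N8-Z5-X9-E2-00: 22+29+8+25+21+4 = 109
00-M5-X9-E2-N8-Z5-00: 22+36+21+18+8+31 = 136
00-M5-X9-E2-Z5-N8-00: 22+36+21+15+36+29 = 159
… (106 more)
00-N8-Z5-M5-E2-X9-00: 14+8+11+20+28+6 = 87  ← best
The minimum is 87.
One optimal route: 00 → N8 → Z5 → M5 → E2 → X9 → 00.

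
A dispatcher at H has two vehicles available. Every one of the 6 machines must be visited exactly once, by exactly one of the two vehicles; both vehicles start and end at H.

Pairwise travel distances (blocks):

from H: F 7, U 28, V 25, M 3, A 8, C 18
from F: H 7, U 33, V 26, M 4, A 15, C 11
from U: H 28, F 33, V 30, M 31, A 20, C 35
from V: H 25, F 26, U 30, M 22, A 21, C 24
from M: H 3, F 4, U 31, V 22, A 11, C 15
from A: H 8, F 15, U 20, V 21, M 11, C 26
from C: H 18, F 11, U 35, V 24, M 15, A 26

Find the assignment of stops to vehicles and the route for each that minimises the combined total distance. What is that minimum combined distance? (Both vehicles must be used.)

Check every non-empty split of the stops between the two vehicles; for each half take its own optimal tour:
  {F} + {U, V, M, A, C}: 14 + 100 = 114
  {U} + {F, V, M, A, C}: 56 + 71 = 127
  {F, U} + {V, M, A, C}: 68 + 71 = 139
  {V} + {F, U, M, A, C}: 50 + 81 = 131
  {F, V} + {U, M, A, C}: 58 + 81 = 139
  {U, V} + {F, M, A, C}: 83 + 52 = 135
  … (31 splits in total)
  {M} + {F, U, V, A, C}: 6 + 100 = 106  ← best
Best: vehicle 1 H → M → H = 6; vehicle 2 H → F → C → V → U → A → H = 100; combined 106.

Minimum combined distance: 106 blocks.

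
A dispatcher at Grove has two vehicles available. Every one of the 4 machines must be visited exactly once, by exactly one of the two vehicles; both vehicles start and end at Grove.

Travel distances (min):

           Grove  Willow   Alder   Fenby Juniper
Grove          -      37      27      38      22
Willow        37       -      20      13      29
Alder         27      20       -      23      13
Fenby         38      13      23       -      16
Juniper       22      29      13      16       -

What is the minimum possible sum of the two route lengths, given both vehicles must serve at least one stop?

Minimum combined distance: 142 min.

Try each way of splitting the stops between the two vehicles (each non-empty) and, for each split, find the best tour for each vehicle:
  {Willow} + {Alder, Fenby, Juniper}: 74 + 88 = 162
  {Alder} + {Willow, Fenby, Juniper}: 54 + 88 = 142
  {Willow, Alder} + {Fenby, Juniper}: 84 + 76 = 160
  {Fenby} + {Willow, Alder, Juniper}: 76 + 92 = 168
  {Willow, Fenby} + {Alder, Juniper}: 88 + 62 = 150
  {Alder, Fenby} + {Willow, Juniper}: 88 + 88 = 176
  … (7 splits in total)
Best: vehicle 1 Grove → Alder → Grove = 54; vehicle 2 Grove → Willow → Fenby → Juniper → Grove = 88; combined 142.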